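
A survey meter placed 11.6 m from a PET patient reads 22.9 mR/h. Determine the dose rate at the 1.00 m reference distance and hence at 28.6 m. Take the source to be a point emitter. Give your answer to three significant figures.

Using I₁d₁² = I₂d₂²,
At 1.00 m: (11.6/1.00)² = 134.6, so 22.9 × 134.6 = 3082 mR/h
At 28.6 m: (1.00/28.6)² = 0.001223, so 3082 × 0.001223 = 3.769 mR/h.

3080 mR/h; 3.77 mR/h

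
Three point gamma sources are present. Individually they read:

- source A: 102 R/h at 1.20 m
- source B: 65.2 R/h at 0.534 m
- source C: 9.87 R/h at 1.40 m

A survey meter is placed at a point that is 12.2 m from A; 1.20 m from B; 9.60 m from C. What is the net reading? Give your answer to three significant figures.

14.1 R/h

By superposition, sum each source's inverse-square contribution:
A: 102 × (1.20/12.2)² = 0.9868 R/h
B: 65.2 × (0.534/1.20)² = 12.91 R/h
C: 9.87 × (1.40/9.60)² = 0.2099 R/h
Total = 0.9868 + 12.91 + 0.2099 = 14.11 R/h.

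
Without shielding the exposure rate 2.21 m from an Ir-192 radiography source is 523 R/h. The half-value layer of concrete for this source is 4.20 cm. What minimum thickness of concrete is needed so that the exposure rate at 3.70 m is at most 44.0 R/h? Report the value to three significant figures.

At 3.70 m, distance alone gives 523 × (2.21/3.70)² = 523 × 0.3568 = 186.6 R/h.
Further attenuation needed: 186.6/44.0 = 4.241.
n = log₂(4.241) = 2.084 half-value layers.
Thickness = 2.084 × 4.20 cm = 8.753 cm.

8.75 cm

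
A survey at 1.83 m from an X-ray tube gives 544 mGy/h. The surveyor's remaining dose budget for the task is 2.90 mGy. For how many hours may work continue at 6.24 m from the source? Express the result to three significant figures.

0.0620 h

Applying the 1/r² law, rate at 6.24 m:
544 × (1.83/6.24)² = 544 × 0.08601 = 46.79 mGy/h.
Stay time = 2.90 mGy ÷ 46.79 mGy/h = 0.06198 h.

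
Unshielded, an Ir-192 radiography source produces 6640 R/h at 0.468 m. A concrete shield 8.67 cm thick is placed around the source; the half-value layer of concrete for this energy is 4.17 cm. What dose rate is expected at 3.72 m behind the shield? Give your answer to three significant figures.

Distance alone: (0.468/3.72)² = 0.01583, so 6640 × 0.01583 = 105.1 R/h.
Shield: 8.67/4.17 = 2.079 half-value layers → attenuation 2^(−2.079) = 0.2367.
Combined: 105.1 × 0.2367 = 24.88 R/h.

24.9 R/h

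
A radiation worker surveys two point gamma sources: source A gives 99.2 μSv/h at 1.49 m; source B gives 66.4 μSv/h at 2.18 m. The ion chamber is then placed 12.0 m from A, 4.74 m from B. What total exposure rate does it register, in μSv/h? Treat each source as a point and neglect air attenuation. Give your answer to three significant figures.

15.6 μSv/h

Each source contributes Iᵢ·(dᵢ/rᵢ)²; contributions add.
A: 99.2 × (1.49/12.0)² = 1.529 μSv/h
B: 66.4 × (2.18/4.74)² = 14.05 μSv/h
Total = 1.529 + 14.05 = 15.58 μSv/h.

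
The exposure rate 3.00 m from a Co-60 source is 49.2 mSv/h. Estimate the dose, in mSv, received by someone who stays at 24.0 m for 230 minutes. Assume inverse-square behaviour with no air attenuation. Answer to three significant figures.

Since intensity falls as 1/r², rate at 24.0 m:
49.2 × (3.00/24.0)² = 49.2 × 0.01562 = 0.7685 mSv/h.
Dose = rate × time = 0.7685 mSv/h × 3.833 h = 2.946 mSv.

2.95 mSv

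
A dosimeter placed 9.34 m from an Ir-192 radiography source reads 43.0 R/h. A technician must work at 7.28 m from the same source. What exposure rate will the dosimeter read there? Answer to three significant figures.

70.8 R/h

Since intensity falls as 1/r², scaling from 9.34 m to 7.28 m:
(9.34/7.28)² = 1.646, so 43.0 × 1.646 = 70.78 R/h.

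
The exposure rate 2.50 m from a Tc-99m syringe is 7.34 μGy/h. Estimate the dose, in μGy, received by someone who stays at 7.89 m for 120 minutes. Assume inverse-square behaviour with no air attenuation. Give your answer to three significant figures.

Intensity scales as (d₁/d₂)², so rate at 7.89 m:
7.34 × (2.50/7.89)² = 7.34 × 0.1004 = 0.7369 μGy/h.
Dose = rate × time = 0.7369 μGy/h × 2.000 h = 1.474 μGy.

1.47 μGy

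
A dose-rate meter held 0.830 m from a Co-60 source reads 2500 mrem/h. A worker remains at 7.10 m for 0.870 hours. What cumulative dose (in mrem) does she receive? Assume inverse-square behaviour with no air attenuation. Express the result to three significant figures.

29.7 mrem

Since intensity falls as 1/r², rate at 7.10 m:
(0.830/7.10)² = 0.01367, so 2500 × 0.01367 = 34.17 mrem/h.
Dose = rate × time = 34.17 mrem/h × 0.8700 h = 29.73 mrem.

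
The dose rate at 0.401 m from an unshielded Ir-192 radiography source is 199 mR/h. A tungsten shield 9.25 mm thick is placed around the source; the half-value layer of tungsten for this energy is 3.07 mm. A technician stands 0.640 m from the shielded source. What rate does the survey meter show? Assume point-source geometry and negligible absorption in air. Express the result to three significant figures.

Distance alone: 199 × (0.401/0.640)² = 199 × 0.3926 = 78.13 mR/h.
Shield: 9.25/3.07 = 3.013 half-value layers → attenuation 2^(−3.013) = 0.1239.
Combined: 78.13 × 0.1239 = 9.680 mR/h.

9.68 mR/h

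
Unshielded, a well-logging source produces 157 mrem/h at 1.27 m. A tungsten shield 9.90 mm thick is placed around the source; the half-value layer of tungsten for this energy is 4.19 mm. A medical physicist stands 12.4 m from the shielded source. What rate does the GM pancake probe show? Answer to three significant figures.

Distance alone: (1.27/12.4)² = 0.01049, so 157 × 0.01049 = 1.647 mrem/h.
Shield: 9.90/4.19 = 2.363 half-value layers → attenuation 2^(−2.363) = 0.1944.
Combined: 1.647 × 0.1944 = 0.3202 mrem/h.

0.320 mrem/h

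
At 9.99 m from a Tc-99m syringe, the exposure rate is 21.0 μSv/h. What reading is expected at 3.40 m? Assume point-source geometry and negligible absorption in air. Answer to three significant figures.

181 μSv/h

Using I₁d₁² = I₂d₂², the rate at 3.40 m is
21.0 × (9.99/3.40)² = 21.0 × 8.633 = 181.3 μSv/h.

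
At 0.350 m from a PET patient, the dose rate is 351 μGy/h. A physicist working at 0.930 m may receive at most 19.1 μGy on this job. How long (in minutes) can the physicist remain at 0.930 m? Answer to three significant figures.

23.1 min

Using I₁d₁² = I₂d₂², rate at 0.930 m:
(0.350/0.930)² = 0.1416, so 351 × 0.1416 = 49.70 μGy/h.
Stay time = 19.1 μGy ÷ 49.70 μGy/h = 0.3843 h = 23.06 min.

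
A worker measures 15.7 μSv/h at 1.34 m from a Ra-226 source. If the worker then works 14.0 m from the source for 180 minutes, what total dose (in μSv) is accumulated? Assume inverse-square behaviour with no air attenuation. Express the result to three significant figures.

0.431 μSv

Using I₁d₁² = I₂d₂², rate at 14.0 m:
(1.34/14.0)² = 0.009161, so 15.7 × 0.009161 = 0.1438 μSv/h.
Dose = rate × time = 0.1438 μSv/h × 3.000 h = 0.4314 μSv.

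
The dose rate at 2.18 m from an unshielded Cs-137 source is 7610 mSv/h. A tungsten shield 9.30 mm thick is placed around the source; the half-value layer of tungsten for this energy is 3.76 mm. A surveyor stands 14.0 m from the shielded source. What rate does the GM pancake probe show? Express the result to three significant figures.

33.2 mSv/h

Distance alone: 7610 × (2.18/14.0)² = 7610 × 0.02425 = 184.5 mSv/h.
Shield: 9.30/3.76 = 2.473 half-value layers → attenuation 2^(−2.473) = 0.1801.
Combined: 184.5 × 0.1801 = 33.23 mSv/h.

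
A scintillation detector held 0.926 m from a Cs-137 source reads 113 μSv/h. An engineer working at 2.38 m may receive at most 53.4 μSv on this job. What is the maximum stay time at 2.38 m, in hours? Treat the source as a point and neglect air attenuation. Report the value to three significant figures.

Applying the 1/r² law, rate at 2.38 m:
113 × (0.926/2.38)² = 113 × 0.1514 = 17.11 μSv/h.
Stay time = 53.4 μSv ÷ 17.11 μSv/h = 3.121 h.

3.12 h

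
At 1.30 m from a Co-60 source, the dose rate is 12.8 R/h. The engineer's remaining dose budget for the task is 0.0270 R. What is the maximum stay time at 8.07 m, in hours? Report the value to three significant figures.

0.0813 h

By the inverse-square law, rate at 8.07 m:
12.8 × (1.30/8.07)² = 12.8 × 0.02595 = 0.3322 R/h.
Stay time = 0.0270 R ÷ 0.3322 R/h = 0.08128 h.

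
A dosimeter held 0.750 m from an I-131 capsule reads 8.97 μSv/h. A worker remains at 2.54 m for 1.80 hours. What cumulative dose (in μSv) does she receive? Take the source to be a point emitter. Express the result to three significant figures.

1.41 μSv

Applying the 1/r² law, rate at 2.54 m:
8.97 × (0.750/2.54)² = 8.97 × 0.08719 = 0.7821 μSv/h.
Dose = rate × time = 0.7821 μSv/h × 1.800 h = 1.408 μSv.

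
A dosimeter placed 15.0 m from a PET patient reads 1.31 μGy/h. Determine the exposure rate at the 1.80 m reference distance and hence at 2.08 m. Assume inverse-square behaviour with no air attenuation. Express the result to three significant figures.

By the inverse-square law,
At 1.80 m: 1.31 × (15.0/1.80)² = 1.31 × 69.44 = 90.97 μGy/h
At 2.08 m: 90.97 × (1.80/2.08)² = 90.97 × 0.7489 = 68.13 μGy/h.

91.0 μGy/h; 68.1 μGy/h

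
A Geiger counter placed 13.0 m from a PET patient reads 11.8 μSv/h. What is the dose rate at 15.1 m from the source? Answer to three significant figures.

By the inverse-square law, scaling from 13.0 m to 15.1 m:
11.8 × (13.0/15.1)² = 11.8 × 0.7412 = 8.746 μSv/h.

8.75 μSv/h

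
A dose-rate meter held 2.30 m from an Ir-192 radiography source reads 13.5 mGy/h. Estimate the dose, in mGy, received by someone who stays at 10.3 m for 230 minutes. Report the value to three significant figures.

2.58 mGy

Intensity scales as (d₁/d₂)², so rate at 10.3 m:
13.5 × (2.30/10.3)² = 13.5 × 0.04986 = 0.6731 mGy/h.
Dose = rate × time = 0.6731 mGy/h × 3.833 h = 2.580 mGy.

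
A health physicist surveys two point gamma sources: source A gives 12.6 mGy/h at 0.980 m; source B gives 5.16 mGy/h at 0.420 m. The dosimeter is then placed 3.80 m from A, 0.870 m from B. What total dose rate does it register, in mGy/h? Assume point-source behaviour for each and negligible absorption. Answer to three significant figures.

2.04 mGy/h

Each source contributes Iᵢ·(dᵢ/rᵢ)²; contributions add.
A: 12.6 × (0.980/3.80)² = 0.8380 mGy/h
B: 5.16 × (0.420/0.870)² = 1.203 mGy/h
Total = 0.8380 + 1.203 = 2.041 mGy/h.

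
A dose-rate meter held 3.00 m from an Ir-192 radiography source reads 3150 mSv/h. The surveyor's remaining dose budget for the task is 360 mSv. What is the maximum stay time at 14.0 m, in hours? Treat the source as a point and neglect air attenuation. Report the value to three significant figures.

2.49 h

By the inverse-square law, rate at 14.0 m:
3150 × (3.00/14.0)² = 3150 × 0.04592 = 144.6 mSv/h.
Stay time = 360 mSv ÷ 144.6 mSv/h = 2.490 h.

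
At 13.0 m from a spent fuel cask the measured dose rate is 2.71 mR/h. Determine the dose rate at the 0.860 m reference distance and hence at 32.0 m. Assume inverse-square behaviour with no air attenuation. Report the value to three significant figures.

619 mR/h; 0.447 mR/h

Applying the 1/r² law,
At 0.860 m: (13.0/0.860)² = 228.5, so 2.71 × 228.5 = 619.2 mR/h
At 32.0 m: 619.2 × (0.860/32.0)² = 619.2 × 0.0007223 = 0.4472 mR/h.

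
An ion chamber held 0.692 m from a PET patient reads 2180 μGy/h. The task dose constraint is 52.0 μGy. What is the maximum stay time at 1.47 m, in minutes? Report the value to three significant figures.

Intensity scales as (d₁/d₂)², so rate at 1.47 m:
2180 × (0.692/1.47)² = 2180 × 0.2216 = 483.1 μGy/h.
Stay time = 52.0 μGy ÷ 483.1 μGy/h = 0.1076 h = 6.456 min.

6.46 min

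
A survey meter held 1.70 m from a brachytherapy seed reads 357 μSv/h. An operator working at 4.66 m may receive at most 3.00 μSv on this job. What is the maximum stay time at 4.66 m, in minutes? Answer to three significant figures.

Since intensity falls as 1/r², rate at 4.66 m:
(1.70/4.66)² = 0.1331, so 357 × 0.1331 = 47.52 μSv/h.
Stay time = 3.00 μSv ÷ 47.52 μSv/h = 0.06313 h = 3.788 min.

3.79 min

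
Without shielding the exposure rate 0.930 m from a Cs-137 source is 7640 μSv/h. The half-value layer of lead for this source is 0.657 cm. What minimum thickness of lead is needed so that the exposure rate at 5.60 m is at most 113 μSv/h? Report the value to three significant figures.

At 5.60 m, distance alone gives (0.930/5.60)² = 0.02758, so 7640 × 0.02758 = 210.7 μSv/h.
Further attenuation needed: 210.7/113 = 1.865.
n = log₂(1.865) = 0.8992 half-value layers.
Thickness = 0.8992 × 0.657 cm = 0.5908 cm.

0.591 cm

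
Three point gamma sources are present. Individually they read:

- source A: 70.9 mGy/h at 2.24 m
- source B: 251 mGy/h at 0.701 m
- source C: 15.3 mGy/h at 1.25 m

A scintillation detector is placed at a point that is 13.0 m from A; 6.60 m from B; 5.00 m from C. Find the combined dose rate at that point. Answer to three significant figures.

By superposition, sum each source's inverse-square contribution:
A: 70.9 × (2.24/13.0)² = 2.105 mGy/h
B: 251 × (0.701/6.60)² = 2.832 mGy/h
C: 15.3 × (1.25/5.00)² = 0.9563 mGy/h
Total = 2.105 + 2.832 + 0.9563 = 5.893 mGy/h.

5.89 mGy/h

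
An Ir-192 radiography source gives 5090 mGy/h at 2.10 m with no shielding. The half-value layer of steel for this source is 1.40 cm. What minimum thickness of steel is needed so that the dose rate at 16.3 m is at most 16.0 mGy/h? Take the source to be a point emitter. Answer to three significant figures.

3.36 cm

At 16.3 m, distance alone gives 5090 × (2.10/16.3)² = 5090 × 0.01660 = 84.49 mGy/h.
Further attenuation needed: 84.49/16.0 = 5.281.
n = log₂(5.281) = 2.401 half-value layers.
Thickness = 2.401 × 1.40 cm = 3.361 cm.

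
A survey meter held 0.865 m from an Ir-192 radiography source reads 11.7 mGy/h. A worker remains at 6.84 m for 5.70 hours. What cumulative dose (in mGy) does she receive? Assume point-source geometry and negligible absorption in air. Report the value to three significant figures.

Using I₁d₁² = I₂d₂², rate at 6.84 m:
(0.865/6.84)² = 0.01599, so 11.7 × 0.01599 = 0.1871 mGy/h.
Dose = rate × time = 0.1871 mGy/h × 5.700 h = 1.066 mGy.

1.07 mGy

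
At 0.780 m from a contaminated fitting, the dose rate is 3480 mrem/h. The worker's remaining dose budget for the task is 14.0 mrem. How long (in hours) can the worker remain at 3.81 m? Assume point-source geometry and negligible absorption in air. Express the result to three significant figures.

0.0960 h

Intensity scales as (d₁/d₂)², so rate at 3.81 m:
3480 × (0.780/3.81)² = 3480 × 0.04191 = 145.8 mrem/h.
Stay time = 14.0 mrem ÷ 145.8 mrem/h = 0.09602 h.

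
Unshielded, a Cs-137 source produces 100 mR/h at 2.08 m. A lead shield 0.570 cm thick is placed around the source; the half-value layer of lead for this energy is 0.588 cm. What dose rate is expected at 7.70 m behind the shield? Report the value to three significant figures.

Distance alone: (2.08/7.70)² = 0.07297, so 100 × 0.07297 = 7.297 mR/h.
Shield: 0.570/0.588 = 0.9694 half-value layers → attenuation 2^(−0.9694) = 0.5107.
Combined: 7.297 × 0.5107 = 3.727 mR/h.

3.73 mR/h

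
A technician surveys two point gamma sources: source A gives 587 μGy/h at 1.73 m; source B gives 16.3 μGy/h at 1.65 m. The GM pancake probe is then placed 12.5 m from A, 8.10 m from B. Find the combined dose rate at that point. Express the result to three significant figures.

11.9 μGy/h

Each source contributes Iᵢ·(dᵢ/rᵢ)²; contributions add.
A: 587 × (1.73/12.5)² = 11.24 μGy/h
B: 16.3 × (1.65/8.10)² = 0.6764 μGy/h
Total = 11.24 + 0.6764 = 11.92 μGy/h.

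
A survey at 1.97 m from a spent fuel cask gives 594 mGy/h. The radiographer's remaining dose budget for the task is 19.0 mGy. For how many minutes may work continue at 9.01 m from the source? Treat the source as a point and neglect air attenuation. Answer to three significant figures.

By the inverse-square law, rate at 9.01 m:
(1.97/9.01)² = 0.04781, so 594 × 0.04781 = 28.40 mGy/h.
Stay time = 19.0 mGy ÷ 28.40 mGy/h = 0.6690 h = 40.14 min.

40.1 min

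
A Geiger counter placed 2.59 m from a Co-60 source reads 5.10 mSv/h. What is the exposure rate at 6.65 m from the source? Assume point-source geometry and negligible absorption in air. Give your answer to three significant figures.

0.774 mSv/h

Applying the 1/r² law, scaling from 2.59 m to 6.65 m:
(2.59/6.65)² = 0.1517, so 5.10 × 0.1517 = 0.7737 mSv/h.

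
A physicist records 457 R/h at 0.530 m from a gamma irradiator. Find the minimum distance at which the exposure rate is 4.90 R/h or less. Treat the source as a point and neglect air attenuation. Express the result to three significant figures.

Intensity scales as (d₁/d₂)², so d₂ = d₁·√(I₁/I₂).
I₁/I₂ = 457/4.90 = 93.27, so d₂ = 0.530 × √93.27 = 5.119 m.

5.12 m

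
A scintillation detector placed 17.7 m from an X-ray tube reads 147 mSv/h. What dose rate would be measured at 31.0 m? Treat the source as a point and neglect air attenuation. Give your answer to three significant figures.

Since intensity falls as 1/r², scaling from 17.7 m to 31.0 m:
147 × (17.7/31.0)² = 147 × 0.3260 = 47.92 mSv/h.

47.9 mSv/h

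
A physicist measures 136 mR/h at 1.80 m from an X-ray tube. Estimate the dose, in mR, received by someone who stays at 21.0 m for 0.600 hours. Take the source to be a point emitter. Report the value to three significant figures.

Applying the 1/r² law, rate at 21.0 m:
136 × (1.80/21.0)² = 136 × 0.007347 = 0.9992 mR/h.
Dose = rate × time = 0.9992 mR/h × 0.6000 h = 0.5995 mR.

0.600 mR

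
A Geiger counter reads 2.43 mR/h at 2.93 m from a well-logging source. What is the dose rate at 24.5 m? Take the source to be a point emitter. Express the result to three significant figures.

Using I₁d₁² = I₂d₂², the rate at 24.5 m is
2.43 × (2.93/24.5)² = 2.43 × 0.01430 = 0.03475 mR/h.

0.0348 mR/h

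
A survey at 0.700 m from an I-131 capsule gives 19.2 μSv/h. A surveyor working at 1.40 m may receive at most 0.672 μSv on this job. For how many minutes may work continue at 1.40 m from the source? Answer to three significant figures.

Applying the 1/r² law, rate at 1.40 m:
19.2 × (0.700/1.40)² = 19.2 × 0.2500 = 4.800 μSv/h.
Stay time = 0.672 μSv ÷ 4.800 μSv/h = 0.1400 h = 8.400 min.

8.40 min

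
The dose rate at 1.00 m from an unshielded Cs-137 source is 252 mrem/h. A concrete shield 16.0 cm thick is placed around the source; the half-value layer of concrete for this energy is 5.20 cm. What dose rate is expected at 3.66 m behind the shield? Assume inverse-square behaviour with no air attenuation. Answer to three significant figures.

Distance alone: 252 × (1.00/3.66)² = 252 × 0.07465 = 18.81 mrem/h.
Shield: 16.0/5.20 = 3.077 half-value layers → attenuation 2^(−3.077) = 0.1185.
Combined: 18.81 × 0.1185 = 2.229 mrem/h.

2.23 mrem/h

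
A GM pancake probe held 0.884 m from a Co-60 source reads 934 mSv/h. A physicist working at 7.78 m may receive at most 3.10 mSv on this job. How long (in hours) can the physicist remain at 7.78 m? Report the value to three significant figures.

0.257 h

Intensity scales as (d₁/d₂)², so rate at 7.78 m:
934 × (0.884/7.78)² = 934 × 0.01291 = 12.06 mSv/h.
Stay time = 3.10 mSv ÷ 12.06 mSv/h = 0.2570 h.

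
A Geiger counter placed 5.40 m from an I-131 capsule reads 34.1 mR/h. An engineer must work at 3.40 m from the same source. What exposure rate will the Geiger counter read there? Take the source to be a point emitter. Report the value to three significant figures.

By the inverse-square law, scaling from 5.40 m to 3.40 m:
34.1 × (5.40/3.40)² = 34.1 × 2.522 = 86.00 mR/h.

86.0 mR/h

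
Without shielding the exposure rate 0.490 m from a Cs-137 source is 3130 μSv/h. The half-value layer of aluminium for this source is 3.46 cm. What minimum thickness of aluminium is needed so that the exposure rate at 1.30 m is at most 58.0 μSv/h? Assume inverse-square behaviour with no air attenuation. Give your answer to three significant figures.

10.2 cm

At 1.30 m, distance alone gives (0.490/1.30)² = 0.1421, so 3130 × 0.1421 = 444.8 μSv/h.
Further attenuation needed: 444.8/58.0 = 7.669.
n = log₂(7.669) = 2.939 half-value layers.
Thickness = 2.939 × 3.46 cm = 10.17 cm.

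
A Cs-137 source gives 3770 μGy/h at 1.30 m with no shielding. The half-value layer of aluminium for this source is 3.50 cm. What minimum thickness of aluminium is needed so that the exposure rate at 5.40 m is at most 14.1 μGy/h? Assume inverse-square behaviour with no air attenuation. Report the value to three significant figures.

13.8 cm

At 5.40 m, distance alone gives (1.30/5.40)² = 0.05796, so 3770 × 0.05796 = 218.5 μGy/h.
Further attenuation needed: 218.5/14.1 = 15.50.
n = log₂(15.50) = 3.954 half-value layers.
Thickness = 3.954 × 3.50 cm = 13.84 cm.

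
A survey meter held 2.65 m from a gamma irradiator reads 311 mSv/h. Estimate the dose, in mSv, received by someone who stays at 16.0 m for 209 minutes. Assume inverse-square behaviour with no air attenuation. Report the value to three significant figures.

Since intensity falls as 1/r², rate at 16.0 m:
311 × (2.65/16.0)² = 311 × 0.02743 = 8.531 mSv/h.
Dose = rate × time = 8.531 mSv/h × 3.483 h = 29.71 mSv.

29.7 mSv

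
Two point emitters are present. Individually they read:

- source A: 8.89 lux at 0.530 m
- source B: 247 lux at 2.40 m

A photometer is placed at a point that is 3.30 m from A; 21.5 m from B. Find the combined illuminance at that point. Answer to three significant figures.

Each source contributes Iᵢ·(dᵢ/rᵢ)²; contributions add.
A: 8.89 × (0.530/3.30)² = 0.2293 lux
B: 247 × (2.40/21.5)² = 3.078 lux
Total = 0.2293 + 3.078 = 3.307 lux.

3.31 lux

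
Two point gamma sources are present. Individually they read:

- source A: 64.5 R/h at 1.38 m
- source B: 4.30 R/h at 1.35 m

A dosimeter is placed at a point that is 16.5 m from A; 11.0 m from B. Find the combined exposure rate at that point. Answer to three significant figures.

0.516 R/h

By superposition, sum each source's inverse-square contribution:
A: 64.5 × (1.38/16.5)² = 0.4512 R/h
B: 4.30 × (1.35/11.0)² = 0.06477 R/h
Total = 0.4512 + 0.06477 = 0.5160 R/h.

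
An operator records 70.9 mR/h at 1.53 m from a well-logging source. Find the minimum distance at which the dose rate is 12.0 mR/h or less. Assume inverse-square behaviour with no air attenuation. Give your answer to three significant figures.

Using I₁d₁² = I₂d₂², d₂ = d₁·√(I₁/I₂).
I₁/I₂ = 70.9/12.0 = 5.908, so d₂ = 1.53 × √5.908 = 3.719 m.

3.72 m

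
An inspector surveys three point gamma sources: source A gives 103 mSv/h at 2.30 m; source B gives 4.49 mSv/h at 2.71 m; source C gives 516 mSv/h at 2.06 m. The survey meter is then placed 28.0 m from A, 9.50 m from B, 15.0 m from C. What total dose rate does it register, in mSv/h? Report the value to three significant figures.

10.8 mSv/h

Each source contributes Iᵢ·(dᵢ/rᵢ)²; contributions add.
A: 103 × (2.30/28.0)² = 0.6950 mSv/h
B: 4.49 × (2.71/9.50)² = 0.3654 mSv/h
C: 516 × (2.06/15.0)² = 9.732 mSv/h
Total = 0.6950 + 0.3654 + 9.732 = 10.79 mSv/h.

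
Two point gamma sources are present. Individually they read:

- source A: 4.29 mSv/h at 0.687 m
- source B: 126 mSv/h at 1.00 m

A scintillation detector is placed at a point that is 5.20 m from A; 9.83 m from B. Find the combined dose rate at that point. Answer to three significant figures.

1.38 mSv/h

Each source contributes Iᵢ·(dᵢ/rᵢ)²; contributions add.
A: 4.29 × (0.687/5.20)² = 0.07488 mSv/h
B: 126 × (1.00/9.83)² = 1.304 mSv/h
Total = 0.07488 + 1.304 = 1.379 mSv/h.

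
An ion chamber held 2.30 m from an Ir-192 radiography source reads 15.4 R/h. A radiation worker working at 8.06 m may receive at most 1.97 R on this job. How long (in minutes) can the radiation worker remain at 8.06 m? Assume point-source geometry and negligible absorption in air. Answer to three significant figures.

Using I₁d₁² = I₂d₂², rate at 8.06 m:
(2.30/8.06)² = 0.08143, so 15.4 × 0.08143 = 1.254 R/h.
Stay time = 1.97 R ÷ 1.254 R/h = 1.571 h = 94.26 min.

94.3 min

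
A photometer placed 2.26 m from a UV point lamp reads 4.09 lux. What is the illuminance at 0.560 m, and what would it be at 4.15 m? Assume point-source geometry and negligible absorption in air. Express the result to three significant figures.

66.6 lux; 1.21 lux

Since intensity falls as 1/r²,
At 0.560 m: 4.09 × (2.26/0.560)² = 4.09 × 16.29 = 66.63 lux
At 4.15 m: (0.560/4.15)² = 0.01821, so 66.63 × 0.01821 = 1.213 lux.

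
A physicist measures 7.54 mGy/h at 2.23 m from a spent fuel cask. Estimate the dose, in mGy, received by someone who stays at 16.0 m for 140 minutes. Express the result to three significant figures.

Using I₁d₁² = I₂d₂², rate at 16.0 m:
(2.23/16.0)² = 0.01943, so 7.54 × 0.01943 = 0.1465 mGy/h.
Dose = rate × time = 0.1465 mGy/h × 2.333 h = 0.3418 mGy.

0.342 mGy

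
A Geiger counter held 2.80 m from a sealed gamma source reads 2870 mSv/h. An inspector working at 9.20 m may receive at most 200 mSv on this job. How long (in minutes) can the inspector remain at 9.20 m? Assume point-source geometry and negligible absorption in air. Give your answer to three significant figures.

45.1 min

By the inverse-square law, rate at 9.20 m:
2870 × (2.80/9.20)² = 2870 × 0.09263 = 265.8 mSv/h.
Stay time = 200 mSv ÷ 265.8 mSv/h = 0.7524 h = 45.14 min.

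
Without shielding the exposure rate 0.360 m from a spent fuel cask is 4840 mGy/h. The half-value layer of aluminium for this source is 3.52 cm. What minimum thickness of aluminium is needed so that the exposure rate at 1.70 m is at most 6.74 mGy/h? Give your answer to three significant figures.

At 1.70 m, distance alone gives 4840 × (0.360/1.70)² = 4840 × 0.04484 = 217.0 mGy/h.
Further attenuation needed: 217.0/6.74 = 32.20.
n = log₂(32.20) = 5.009 half-value layers.
Thickness = 5.009 × 3.52 cm = 17.63 cm.

17.6 cm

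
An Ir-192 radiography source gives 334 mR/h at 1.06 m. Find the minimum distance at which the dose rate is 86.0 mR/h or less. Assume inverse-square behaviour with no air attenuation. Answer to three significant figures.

Applying the 1/r² law, d₂ = d₁·√(I₁/I₂).
I₁/I₂ = 334/86.0 = 3.884, so d₂ = 1.06 × √3.884 = 2.089 m.

2.09 m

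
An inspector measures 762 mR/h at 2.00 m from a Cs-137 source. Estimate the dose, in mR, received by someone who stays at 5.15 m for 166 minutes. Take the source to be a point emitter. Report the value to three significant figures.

Intensity scales as (d₁/d₂)², so rate at 5.15 m:
(2.00/5.15)² = 0.1508, so 762 × 0.1508 = 114.9 mR/h.
Dose = rate × time = 114.9 mR/h × 2.767 h = 317.9 mR.

318 mR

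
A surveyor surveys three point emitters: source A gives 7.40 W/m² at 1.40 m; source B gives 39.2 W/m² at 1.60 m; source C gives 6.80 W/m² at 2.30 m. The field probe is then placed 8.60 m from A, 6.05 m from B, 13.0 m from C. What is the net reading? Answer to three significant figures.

3.15 W/m²

Each source contributes Iᵢ·(dᵢ/rᵢ)²; contributions add.
A: 7.40 × (1.40/8.60)² = 0.1961 W/m²
B: 39.2 × (1.60/6.05)² = 2.742 W/m²
C: 6.80 × (2.30/13.0)² = 0.2129 W/m²
Total = 0.1961 + 2.742 + 0.2129 = 3.151 W/m².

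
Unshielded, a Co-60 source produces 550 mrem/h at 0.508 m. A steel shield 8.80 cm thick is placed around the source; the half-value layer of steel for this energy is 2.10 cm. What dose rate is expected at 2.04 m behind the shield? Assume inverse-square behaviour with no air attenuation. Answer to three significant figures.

Distance alone: 550 × (0.508/2.04)² = 550 × 0.06201 = 34.11 mrem/h.
Shield: 8.80/2.10 = 4.190 half-value layers → attenuation 2^(−4.190) = 0.05479.
Combined: 34.11 × 0.05479 = 1.869 mrem/h.

1.87 mrem/h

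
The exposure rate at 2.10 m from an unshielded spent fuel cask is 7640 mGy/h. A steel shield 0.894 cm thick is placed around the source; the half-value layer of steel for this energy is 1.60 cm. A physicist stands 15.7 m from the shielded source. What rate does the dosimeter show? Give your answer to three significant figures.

92.8 mGy/h

Distance alone: 7640 × (2.10/15.7)² = 7640 × 0.01789 = 136.7 mGy/h.
Shield: 0.894/1.60 = 0.5587 half-value layers → attenuation 2^(−0.5587) = 0.6789.
Combined: 136.7 × 0.6789 = 92.81 mGy/h.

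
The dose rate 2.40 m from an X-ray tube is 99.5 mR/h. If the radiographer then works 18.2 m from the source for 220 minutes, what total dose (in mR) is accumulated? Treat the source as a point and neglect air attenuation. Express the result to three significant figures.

6.34 mR

Intensity scales as (d₁/d₂)², so rate at 18.2 m:
99.5 × (2.40/18.2)² = 99.5 × 0.01739 = 1.730 mR/h.
Dose = rate × time = 1.730 mR/h × 3.667 h = 6.344 mR.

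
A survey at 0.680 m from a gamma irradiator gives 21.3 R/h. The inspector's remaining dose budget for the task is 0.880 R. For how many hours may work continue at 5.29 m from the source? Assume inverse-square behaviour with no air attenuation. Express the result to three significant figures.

Using I₁d₁² = I₂d₂², rate at 5.29 m:
21.3 × (0.680/5.29)² = 21.3 × 0.01652 = 0.3519 R/h.
Stay time = 0.880 R ÷ 0.3519 R/h = 2.501 h.

2.50 h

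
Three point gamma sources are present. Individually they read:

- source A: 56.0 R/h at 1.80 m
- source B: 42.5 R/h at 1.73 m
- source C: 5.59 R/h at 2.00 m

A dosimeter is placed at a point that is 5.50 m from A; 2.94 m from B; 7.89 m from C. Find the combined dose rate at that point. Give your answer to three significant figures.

Each source contributes Iᵢ·(dᵢ/rᵢ)²; contributions add.
A: 56.0 × (1.80/5.50)² = 5.998 R/h
B: 42.5 × (1.73/2.94)² = 14.72 R/h
C: 5.59 × (2.00/7.89)² = 0.3592 R/h
Total = 5.998 + 14.72 + 0.3592 = 21.08 R/h.

21.1 R/h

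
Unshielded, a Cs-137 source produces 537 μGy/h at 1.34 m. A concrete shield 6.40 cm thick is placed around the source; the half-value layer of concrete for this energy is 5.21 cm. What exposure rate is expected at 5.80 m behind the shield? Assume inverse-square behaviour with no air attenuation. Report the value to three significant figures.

Distance alone: (1.34/5.80)² = 0.05338, so 537 × 0.05338 = 28.67 μGy/h.
Shield: 6.40/5.21 = 1.228 half-value layers → attenuation 2^(−1.228) = 0.4269.
Combined: 28.67 × 0.4269 = 12.24 μGy/h.

12.2 μGy/h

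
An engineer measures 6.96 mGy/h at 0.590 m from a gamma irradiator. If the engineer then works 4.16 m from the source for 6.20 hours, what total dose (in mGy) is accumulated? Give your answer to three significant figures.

0.868 mGy

Applying the 1/r² law, rate at 4.16 m:
6.96 × (0.590/4.16)² = 6.96 × 0.02011 = 0.1400 mGy/h.
Dose = rate × time = 0.1400 mGy/h × 6.200 h = 0.8680 mGy.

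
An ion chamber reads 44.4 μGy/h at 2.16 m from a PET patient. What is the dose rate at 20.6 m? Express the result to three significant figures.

0.488 μGy/h

By the inverse-square law, the rate at 20.6 m is
44.4 × (2.16/20.6)² = 44.4 × 0.01099 = 0.4880 μGy/h.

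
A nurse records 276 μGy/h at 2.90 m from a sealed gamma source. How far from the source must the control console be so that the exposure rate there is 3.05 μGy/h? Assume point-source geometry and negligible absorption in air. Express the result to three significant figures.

Using I₁d₁² = I₂d₂², d₂ = d₁·√(I₁/I₂).
I₁/I₂ = 276/3.05 = 90.49, so d₂ = 2.90 × √90.49 = 27.59 m.

27.6 m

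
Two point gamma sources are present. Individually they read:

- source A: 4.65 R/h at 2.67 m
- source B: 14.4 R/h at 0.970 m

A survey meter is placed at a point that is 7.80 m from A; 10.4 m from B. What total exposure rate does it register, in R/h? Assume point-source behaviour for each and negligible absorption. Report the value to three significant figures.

0.670 R/h

Each source contributes Iᵢ·(dᵢ/rᵢ)²; contributions add.
A: 4.65 × (2.67/7.80)² = 0.5449 R/h
B: 14.4 × (0.970/10.4)² = 0.1253 R/h
Total = 0.5449 + 0.1253 = 0.6702 R/h.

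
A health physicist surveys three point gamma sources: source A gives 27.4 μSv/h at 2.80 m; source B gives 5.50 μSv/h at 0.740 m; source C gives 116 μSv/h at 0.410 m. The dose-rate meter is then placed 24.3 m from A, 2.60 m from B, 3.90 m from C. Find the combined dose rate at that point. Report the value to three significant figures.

Each source contributes Iᵢ·(dᵢ/rᵢ)²; contributions add.
A: 27.4 × (2.80/24.3)² = 0.3638 μSv/h
B: 5.50 × (0.740/2.60)² = 0.4455 μSv/h
C: 116 × (0.410/3.90)² = 1.282 μSv/h
Total = 0.3638 + 0.4455 + 1.282 = 2.091 μSv/h.

2.09 μSv/h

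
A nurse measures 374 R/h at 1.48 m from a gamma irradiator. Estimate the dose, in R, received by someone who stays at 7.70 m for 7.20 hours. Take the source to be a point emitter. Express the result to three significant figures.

Using I₁d₁² = I₂d₂², rate at 7.70 m:
374 × (1.48/7.70)² = 374 × 0.03694 = 13.82 R/h.
Dose = rate × time = 13.82 R/h × 7.200 h = 99.50 R.

99.5 R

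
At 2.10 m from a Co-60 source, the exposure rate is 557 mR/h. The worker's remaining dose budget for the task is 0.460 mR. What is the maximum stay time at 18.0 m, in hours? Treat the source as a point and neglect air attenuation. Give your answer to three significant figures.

0.0607 h

Intensity scales as (d₁/d₂)², so rate at 18.0 m:
557 × (2.10/18.0)² = 557 × 0.01361 = 7.581 mR/h.
Stay time = 0.460 mR ÷ 7.581 mR/h = 0.06068 h.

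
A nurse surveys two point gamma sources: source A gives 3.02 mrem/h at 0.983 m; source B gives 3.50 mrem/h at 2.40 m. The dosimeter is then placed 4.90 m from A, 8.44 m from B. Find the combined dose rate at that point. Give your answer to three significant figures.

0.405 mrem/h

By superposition, sum each source's inverse-square contribution:
A: 3.02 × (0.983/4.90)² = 0.1215 mrem/h
B: 3.50 × (2.40/8.44)² = 0.2830 mrem/h
Total = 0.1215 + 0.2830 = 0.4045 mrem/h.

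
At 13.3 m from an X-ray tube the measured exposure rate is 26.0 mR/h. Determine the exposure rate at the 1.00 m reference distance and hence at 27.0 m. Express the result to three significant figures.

Intensity scales as (d₁/d₂)², so
At 1.00 m: 26.0 × (13.3/1.00)² = 26.0 × 176.9 = 4599 mR/h
At 27.0 m: (1.00/27.0)² = 0.001372, so 4599 × 0.001372 = 6.310 mR/h.

4600 mR/h; 6.31 mR/h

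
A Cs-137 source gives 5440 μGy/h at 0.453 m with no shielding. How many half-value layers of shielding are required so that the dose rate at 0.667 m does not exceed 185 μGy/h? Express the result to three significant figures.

3.76 half-value layers

At 0.667 m, distance alone gives (0.453/0.667)² = 0.4613, so 5440 × 0.4613 = 2509 μGy/h.
Further attenuation needed: 2509/185 = 13.56.
n = log₂(13.56) = 3.761 half-value layers.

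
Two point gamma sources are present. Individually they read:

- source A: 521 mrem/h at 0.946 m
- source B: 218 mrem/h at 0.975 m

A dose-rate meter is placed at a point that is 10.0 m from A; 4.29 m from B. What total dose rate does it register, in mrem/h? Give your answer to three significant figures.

15.9 mrem/h

By superposition, sum each source's inverse-square contribution:
A: 521 × (0.946/10.0)² = 4.663 mrem/h
B: 218 × (0.975/4.29)² = 11.26 mrem/h
Total = 4.663 + 11.26 = 15.92 mrem/h.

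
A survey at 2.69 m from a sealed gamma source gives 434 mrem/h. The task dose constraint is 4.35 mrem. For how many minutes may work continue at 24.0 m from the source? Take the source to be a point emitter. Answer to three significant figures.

Since intensity falls as 1/r², rate at 24.0 m:
434 × (2.69/24.0)² = 434 × 0.01256 = 5.451 mrem/h.
Stay time = 4.35 mrem ÷ 5.451 mrem/h = 0.7980 h = 47.88 min.

47.9 min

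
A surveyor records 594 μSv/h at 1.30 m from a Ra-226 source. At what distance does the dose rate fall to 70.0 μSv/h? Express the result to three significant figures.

Using I₁d₁² = I₂d₂², d₂ = d₁·√(I₁/I₂).
I₁/I₂ = 594/70.0 = 8.486, so d₂ = 1.30 × √8.486 = 3.787 m.

3.79 m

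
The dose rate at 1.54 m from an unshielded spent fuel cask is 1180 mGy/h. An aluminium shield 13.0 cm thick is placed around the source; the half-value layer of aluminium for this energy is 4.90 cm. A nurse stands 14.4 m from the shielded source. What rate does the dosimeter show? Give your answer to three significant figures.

Distance alone: 1180 × (1.54/14.4)² = 1180 × 0.01144 = 13.50 mGy/h.
Shield: 13.0/4.90 = 2.653 half-value layers → attenuation 2^(−2.653) = 0.1590.
Combined: 13.50 × 0.1590 = 2.147 mGy/h.

2.15 mGy/h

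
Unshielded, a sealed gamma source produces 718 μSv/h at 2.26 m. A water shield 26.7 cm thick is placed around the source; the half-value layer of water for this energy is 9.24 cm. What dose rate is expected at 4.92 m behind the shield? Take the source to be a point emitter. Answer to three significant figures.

20.4 μSv/h

Distance alone: 718 × (2.26/4.92)² = 718 × 0.2110 = 151.5 μSv/h.
Shield: 26.7/9.24 = 2.890 half-value layers → attenuation 2^(−2.890) = 0.1349.
Combined: 151.5 × 0.1349 = 20.44 μSv/h.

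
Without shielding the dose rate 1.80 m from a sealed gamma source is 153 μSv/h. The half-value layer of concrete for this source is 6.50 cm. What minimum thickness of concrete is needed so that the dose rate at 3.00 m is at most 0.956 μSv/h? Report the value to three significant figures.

At 3.00 m, distance alone gives 153 × (1.80/3.00)² = 153 × 0.3600 = 55.08 μSv/h.
Further attenuation needed: 55.08/0.956 = 57.62.
n = log₂(57.62) = 5.848 half-value layers.
Thickness = 5.848 × 6.50 cm = 38.01 cm.

38.0 cm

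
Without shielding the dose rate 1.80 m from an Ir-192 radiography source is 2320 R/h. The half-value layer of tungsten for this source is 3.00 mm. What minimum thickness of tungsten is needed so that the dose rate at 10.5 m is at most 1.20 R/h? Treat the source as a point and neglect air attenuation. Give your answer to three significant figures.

17.5 mm

At 10.5 m, distance alone gives 2320 × (1.80/10.5)² = 2320 × 0.02939 = 68.18 R/h.
Further attenuation needed: 68.18/1.20 = 56.82.
n = log₂(56.82) = 5.828 half-value layers.
Thickness = 5.828 × 3.00 mm = 17.48 mm.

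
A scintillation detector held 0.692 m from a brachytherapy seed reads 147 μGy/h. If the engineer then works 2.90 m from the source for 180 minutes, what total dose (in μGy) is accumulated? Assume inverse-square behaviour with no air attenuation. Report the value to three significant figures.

By the inverse-square law, rate at 2.90 m:
(0.692/2.90)² = 0.05694, so 147 × 0.05694 = 8.370 μGy/h.
Dose = rate × time = 8.370 μGy/h × 3.000 h = 25.11 μGy.

25.1 μGy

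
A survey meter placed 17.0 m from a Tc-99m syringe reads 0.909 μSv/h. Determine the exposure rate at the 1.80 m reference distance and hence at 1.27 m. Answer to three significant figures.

81.1 μSv/h; 163 μSv/h

By the inverse-square law,
At 1.80 m: 0.909 × (17.0/1.80)² = 0.909 × 89.20 = 81.08 μSv/h
At 1.27 m: (1.80/1.27)² = 2.009, so 81.08 × 2.009 = 162.9 μSv/h.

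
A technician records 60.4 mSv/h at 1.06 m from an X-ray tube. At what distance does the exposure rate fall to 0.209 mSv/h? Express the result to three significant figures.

Since intensity falls as 1/r², d₂ = d₁·√(I₁/I₂).
I₁/I₂ = 60.4/0.209 = 289.0, so d₂ = 1.06 × √289.0 = 18.02 m.

18.0 m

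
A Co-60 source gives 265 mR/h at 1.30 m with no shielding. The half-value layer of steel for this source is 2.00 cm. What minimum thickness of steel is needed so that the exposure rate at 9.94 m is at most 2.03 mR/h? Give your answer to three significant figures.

2.32 cm

At 9.94 m, distance alone gives (1.30/9.94)² = 0.01710, so 265 × 0.01710 = 4.532 mR/h.
Further attenuation needed: 4.532/2.03 = 2.233.
n = log₂(2.233) = 1.159 half-value layers.
Thickness = 1.159 × 2.00 cm = 2.318 cm.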